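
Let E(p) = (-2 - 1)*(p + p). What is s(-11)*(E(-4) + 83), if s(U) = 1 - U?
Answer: 1284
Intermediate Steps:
E(p) = -6*p
s(-11)*(E(-4) + 83) = (1 - 1*(-11))*(-6*(-4) + 83) = (1 + 11)*(24 + 83) = 12*107 = 1284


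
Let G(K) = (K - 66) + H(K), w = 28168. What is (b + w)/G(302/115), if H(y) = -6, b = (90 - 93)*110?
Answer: -1600685/3989 ≈ -401.27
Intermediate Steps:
b = -330 (b = -3*110 = -330)
G(K) = -72 + K (G(K) = (K - 66) - 6 = (-66 + K) - 6 = -72 + K)
(b + w)/G(302/115) = (-330 + 28168)/(-72 + 302/115) = 27838/(-72 + 302*(1/115)) = 27838/(-72 + 302/115) = 27838/(-7978/115) = 27838*(-115/7978) = -1600685/3989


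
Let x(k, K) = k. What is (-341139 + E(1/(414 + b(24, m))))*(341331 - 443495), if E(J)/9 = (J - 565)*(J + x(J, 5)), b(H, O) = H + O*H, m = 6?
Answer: 327940439448542/9409 ≈ 3.4854e+10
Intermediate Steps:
b(H, O) = H + H*O
E(J) = 18*J*(-565 + J) (E(J) = 9*((J - 565)*(J + J)) = 9*((-565 + J)*(2*J)) = 9*(2*J*(-565 + J)) = 18*J*(-565 + J))
(-341139 + E(1/(414 + b(24, m))))*(341331 - 443495) = (-341139 + 18*(-565 + 1/(414 + 24*(1 + 6)))/(414 + 24*(1 + 6)))*(341331 - 443495) = (-341139 + 18*(-565 + 1/(414 + 24*7))/(414 + 24*7))*(-102164) = (-341139 + 18*(-565 + 1/(414 + 168))/(414 + 168))*(-102164) = (-341139 + 18*(-565 + 1/582)/582)*(-102164) = (-341139 + 18*(1/582)*(-565 + 1/582))*(-102164) = (-341139 + 18*(1/582)*(-328829/582))*(-102164) = (-341139 - 328829/18818)*(-102164) = -6419882531/18818*(-102164) = 327940439448542/9409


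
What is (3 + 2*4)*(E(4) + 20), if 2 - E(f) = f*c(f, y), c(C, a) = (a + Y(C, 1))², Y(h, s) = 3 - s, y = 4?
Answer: -1342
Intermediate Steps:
c(C, a) = (2 + a)² (c(C, a) = (a + (3 - 1*1))² = (a + (3 - 1))² = (a + 2)² = (2 + a)²)
E(f) = 2 - 36*f (E(f) = 2 - f*(2 + 4)² = 2 - f*6² = 2 - f*36 = 2 - 36*f)
(3 + 2*4)*(E(4) + 20) = (3 + 2*4)*((2 - 36*4) + 20) = (3 + 8)*((2 - 144) + 20) = 11*(-142 + 20) = 11*(-122) = -1342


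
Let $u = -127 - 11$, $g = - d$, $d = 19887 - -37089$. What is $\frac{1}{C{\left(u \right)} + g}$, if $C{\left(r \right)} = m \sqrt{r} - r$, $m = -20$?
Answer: $\frac{i}{2 \left(- 28419 i + 10 \sqrt{138}\right)} \approx -1.7594 \cdot 10^{-5} + 7.2725 \cdot 10^{-8} i$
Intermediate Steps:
$d = 56976$ ($d = 19887 + 37089 = 56976$)
$g = -56976$ ($g = \left(-1\right) 56976 = -56976$)
$u = -138$ ($u = -127 - 11 = -138$)
$C{\left(r \right)} = - r - 20 \sqrt{r}$ ($C{\left(r \right)} = - 20 \sqrt{r} - r = - r - 20 \sqrt{r}$)
$\frac{1}{C{\left(u \right)} + g} = \frac{1}{\left(\left(-1\right) \left(-138\right) - 20 \sqrt{-138}\right) - 56976} = \frac{1}{\left(138 - 20 i \sqrt{138}\right) - 56976} = \frac{1}{-56838 - 20 i \sqrt{138}}$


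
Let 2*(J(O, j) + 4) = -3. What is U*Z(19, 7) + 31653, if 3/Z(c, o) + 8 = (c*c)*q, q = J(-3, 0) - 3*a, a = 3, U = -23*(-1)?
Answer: 110627189/3495 ≈ 31653.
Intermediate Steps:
J(O, j) = -11/2 (J(O, j) = -4 + (½)*(-3) = -4 - 3/2 = -11/2)
U = 23
q = -29/2 (q = -11/2 - 3*3 = -11/2 - 9 = -29/2 ≈ -14.500)
Z(c, o) = 3/(-8 - 29*c²/2) (Z(c, o) = 3/(-8 + (c*c)*(-29/2)) = 3/(-8 + c²*(-29/2)) = 3/(-8 - 29*c²/2))
U*Z(19, 7) + 31653 = 23*(-6/(16 + 29*19²)) + 31653 = 23*(-6/(16 + 29*361)) + 31653 = 23*(-6/(16 + 10469)) + 31653 = 23*(-6/10485) + 31653 = 23*(-6*1/10485) + 31653 = 23*(-2/3495) + 31653 = -46/3495 + 31653 = 110627189/3495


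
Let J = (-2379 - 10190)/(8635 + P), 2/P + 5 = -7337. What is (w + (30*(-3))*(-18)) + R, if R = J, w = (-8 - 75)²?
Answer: 269681364957/31699084 ≈ 8507.5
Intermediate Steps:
P = -1/3671 (P = 2/(-5 - 7337) = 2/(-7342) = 2*(-1/7342) = -1/3671 ≈ -0.00027241)
w = 6889 (w = (-83)² = 6889)
J = -46140799/31699084 (J = (-2379 - 10190)/(8635 - 1/3671) = -12569/31699084/3671 = -12569*3671/31699084 = -46140799/31699084 ≈ -1.4556)
R = -46140799/31699084 ≈ -1.4556
(w + (30*(-3))*(-18)) + R = (6889 + (30*(-3))*(-18)) - 46140799/31699084 = (6889 - 90*(-18)) - 46140799/31699084 = (6889 + 1620) - 46140799/31699084 = 8509 - 46140799/31699084 = 269681364957/31699084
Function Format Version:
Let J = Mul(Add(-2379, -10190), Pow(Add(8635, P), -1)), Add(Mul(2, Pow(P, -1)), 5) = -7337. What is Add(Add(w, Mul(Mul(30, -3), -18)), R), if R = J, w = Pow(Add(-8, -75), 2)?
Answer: Rational(269681364957, 31699084) ≈ 8507.5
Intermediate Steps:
P = Rational(-1, 3671) (P = Mul(2, Pow(Add(-5, -7337), -1)) = Mul(2, Pow(-7342, -1)) = Mul(2, Rational(-1, 7342)) = Rational(-1, 3671) ≈ -0.00027241)
w = 6889 (w = Pow(-83, 2) = 6889)
J = Rational(-46140799, 31699084) (J = Mul(Add(-2379, -10190), Pow(Add(8635, Rational(-1, 3671)), -1)) = Mul(-12569, Pow(Rational(31699084, 3671), -1)) = Mul(-12569, Rational(3671, 31699084)) = Rational(-46140799, 31699084) ≈ -1.4556)
R = Rational(-46140799, 31699084) ≈ -1.4556
Add(Add(w, Mul(Mul(30, -3), -18)), R) = Add(Add(6889, Mul(Mul(30, -3), -18)), Rational(-46140799, 31699084)) = Add(Add(6889, Mul(-90, -18)), Rational(-46140799, 31699084)) = Add(Add(6889, 1620), Rational(-46140799, 31699084)) = Add(8509, Rational(-46140799, 31699084)) = Rational(269681364957, 31699084)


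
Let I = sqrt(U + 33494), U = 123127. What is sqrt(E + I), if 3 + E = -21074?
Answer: sqrt(-21077 + sqrt(156621)) ≈ 143.81*I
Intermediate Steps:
E = -21077 (E = -3 - 21074 = -21077)
I = sqrt(156621) (I = sqrt(123127 + 33494) = sqrt(156621) ≈ 395.75)
sqrt(E + I) = sqrt(-21077 + sqrt(156621))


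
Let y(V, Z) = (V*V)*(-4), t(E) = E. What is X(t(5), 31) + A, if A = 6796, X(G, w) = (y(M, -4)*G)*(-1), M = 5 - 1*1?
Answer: 7116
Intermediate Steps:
M = 4 (M = 5 - 1 = 4)
y(V, Z) = -4*V² (y(V, Z) = V²*(-4) = -4*V²)
X(G, w) = 64*G (X(G, w) = ((-4*4²)*G)*(-1) = ((-4*16)*G)*(-1) = -64*G*(-1) = 64*G)
X(t(5), 31) + A = 64*5 + 6796 = 320 + 6796 = 7116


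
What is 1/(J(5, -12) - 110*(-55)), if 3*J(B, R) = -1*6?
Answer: 1/6048 ≈ 0.00016534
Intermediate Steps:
J(B, R) = -2 (J(B, R) = (-1*6)/3 = (⅓)*(-6) = -2)
1/(J(5, -12) - 110*(-55)) = 1/(-2 - 110*(-55)) = 1/(-2 + 6050) = 1/6048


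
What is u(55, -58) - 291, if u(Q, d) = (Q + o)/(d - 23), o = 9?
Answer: -23635/81 ≈ -291.79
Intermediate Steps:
u(Q, d) = (9 + Q)/(-23 + d) (u(Q, d) = (Q + 9)/(d - 23) = (9 + Q)/(-23 + d))
u(55, -58) - 291 = (9 + 55)/(-23 - 58) - 291 = 64/(-81) - 291 = -1/81*64 - 291 = -64/81 - 291 = -23635/81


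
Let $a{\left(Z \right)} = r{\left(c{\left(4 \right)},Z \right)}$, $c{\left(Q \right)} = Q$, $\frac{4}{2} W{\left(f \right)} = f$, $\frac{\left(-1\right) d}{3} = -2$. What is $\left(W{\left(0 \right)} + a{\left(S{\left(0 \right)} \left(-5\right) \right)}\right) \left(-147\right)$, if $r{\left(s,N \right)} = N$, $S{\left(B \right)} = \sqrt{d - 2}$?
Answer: $1470$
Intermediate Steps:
$d = 6$ ($d = \left(-3\right) \left(-2\right) = 6$)
$W{\left(f \right)} = \frac{f}{2}$
$S{\left(B \right)} = 2$ ($S{\left(B \right)} = \sqrt{6 - 2} = \sqrt{4} = 2$)
$a{\left(Z \right)} = Z$
$\left(W{\left(0 \right)} + a{\left(S{\left(0 \right)} \left(-5\right) \right)}\right) \left(-147\right) = \left(\frac{1}{2} \cdot 0 + 2 \left(-5\right)\right) \left(-147\right) = \left(0 - 10\right) \left(-147\right) = \left(-10\right) \left(-147\right) = 1470$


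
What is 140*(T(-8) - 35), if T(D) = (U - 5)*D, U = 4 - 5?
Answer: 1820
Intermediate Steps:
U = -1
T(D) = -6*D (T(D) = (-1 - 5)*D = -6*D)
140*(T(-8) - 35) = 140*(-6*(-8) - 35) = 140*(48 - 35) = 140*13 = 1820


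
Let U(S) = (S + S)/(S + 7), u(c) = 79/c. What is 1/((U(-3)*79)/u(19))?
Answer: -2/57 ≈ -0.035088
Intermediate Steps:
U(S) = 2*S/(7 + S) (U(S) = (2*S)/(7 + S) = 2*S/(7 + S))
1/((U(-3)*79)/u(19)) = 1/(((2*(-3)/(7 - 3))*79)/((79/19))) = 1/(((2*(-3)/4)*79)/((79*(1/19)))) = 1/(((2*(-3)*(¼))*79)/(79/19)) = 1/(-3/2*79*(19/79)) = 1/(-237/2*19/79) = 1/(-57/2) = -2/57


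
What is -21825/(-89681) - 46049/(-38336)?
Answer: 4966403569/3438010816 ≈ 1.4446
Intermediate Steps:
-21825/(-89681) - 46049/(-38336) = -21825*(-1/89681) - 46049*(-1/38336) = 21825/89681 + 46049/38336 = 4966403569/3438010816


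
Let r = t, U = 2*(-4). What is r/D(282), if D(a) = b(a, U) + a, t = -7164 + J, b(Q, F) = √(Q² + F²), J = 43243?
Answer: -5087139/32 + 36079*√19897/32 ≈ 63.957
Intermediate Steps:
U = -8
b(Q, F) = √(F² + Q²)
t = 36079 (t = -7164 + 43243 = 36079)
D(a) = a + √(64 + a²) (D(a) = √((-8)² + a²) + a = √(64 + a²) + a = a + √(64 + a²))
r = 36079
r/D(282) = 36079/(282 + √(64 + 282²)) = 36079/(282 + √(64 + 79524)) = 36079/(282 + √79588) = 36079/(282 + 2*√19897)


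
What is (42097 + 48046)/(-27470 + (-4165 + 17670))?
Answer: -90143/13965 ≈ -6.4549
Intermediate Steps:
(42097 + 48046)/(-27470 + (-4165 + 17670)) = 90143/(-27470 + 13505) = 90143/(-13965) = 90143*(-1/13965) = -90143/13965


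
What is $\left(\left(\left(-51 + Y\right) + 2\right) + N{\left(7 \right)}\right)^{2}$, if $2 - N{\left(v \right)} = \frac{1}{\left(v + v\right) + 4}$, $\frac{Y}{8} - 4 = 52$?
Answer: $\frac{52085089}{324} \approx 1.6076 \cdot 10^{5}$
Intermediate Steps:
$Y = 448$ ($Y = 32 + 8 \cdot 52 = 32 + 416 = 448$)
$N{\left(v \right)} = 2 - \frac{1}{4 + 2 v}$ ($N{\left(v \right)} = 2 - \frac{1}{\left(v + v\right) + 4} = 2 - \frac{1}{2 v + 4} = 2 - \frac{1}{4 + 2 v}$)
$\left(\left(\left(-51 + Y\right) + 2\right) + N{\left(7 \right)}\right)^{2} = \left(\left(\left(-51 + 448\right) + 2\right) + \frac{7 + 4 \cdot 7}{2 \left(2 + 7\right)}\right)^{2} = \left(\left(397 + 2\right) + \frac{7 + 28}{2 \cdot 9}\right)^{2} = \left(399 + \frac{1}{2} \cdot \frac{1}{9} \cdot 35\right)^{2} = \left(399 + \frac{35}{18}\right)^{2} = \left(\frac{7217}{18}\right)^{2} = \frac{52085089}{324}$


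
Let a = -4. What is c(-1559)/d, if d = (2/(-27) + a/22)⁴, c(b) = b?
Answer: -12130310354679/33362176 ≈ -3.6359e+5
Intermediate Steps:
d = 33362176/7780827681 (d = (2/(-27) - 4/22)⁴ = (2*(-1/27) - 4*1/22)⁴ = (-2/27 - 2/11)⁴ = (-76/297)⁴ = 33362176/7780827681 ≈ 0.0042877)
c(-1559)/d = -1559/33362176/7780827681 = -1559*7780827681/33362176 = -12130310354679/33362176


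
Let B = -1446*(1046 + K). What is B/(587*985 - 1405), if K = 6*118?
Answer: -1268142/288395 ≈ -4.3972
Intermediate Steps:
K = 708
B = -2536284 (B = -1446*(1046 + 708) = -1446*1754 = -2536284)
B/(587*985 - 1405) = -2536284/(587*985 - 1405) = -2536284/(578195 - 1405) = -2536284/576790 = -2536284*1/576790 = -1268142/288395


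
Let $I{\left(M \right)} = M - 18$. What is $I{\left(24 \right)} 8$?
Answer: $48$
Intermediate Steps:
$I{\left(M \right)} = -18 + M$
$I{\left(24 \right)} 8 = \left(-18 + 24\right) 8 = 6 \cdot 8 = 48$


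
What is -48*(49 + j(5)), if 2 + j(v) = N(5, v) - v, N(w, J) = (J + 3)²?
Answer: -5088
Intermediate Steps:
N(w, J) = (3 + J)²
j(v) = -2 + (3 + v)² - v (j(v) = -2 + ((3 + v)² - v) = -2 + (3 + v)² - v)
-48*(49 + j(5)) = -48*(49 + (-2 + (3 + 5)² - 1*5)) = -48*(49 + (-2 + 8² - 5)) = -48*(49 + (-2 + 64 - 5)) = -48*(49 + 57) = -48*106 = -5088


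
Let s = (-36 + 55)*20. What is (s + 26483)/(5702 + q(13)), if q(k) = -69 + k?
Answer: 26863/5646 ≈ 4.7579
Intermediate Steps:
s = 380 (s = 19*20 = 380)
(s + 26483)/(5702 + q(13)) = (380 + 26483)/(5702 + (-69 + 13)) = 26863/(5702 - 56) = 26863/5646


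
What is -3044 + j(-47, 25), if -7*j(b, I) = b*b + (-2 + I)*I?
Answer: -24092/7 ≈ -3441.7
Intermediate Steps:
j(b, I) = -b**2/7 - I*(-2 + I)/7 (j(b, I) = -(b*b + (-2 + I)*I)/7 = -(b**2 + I*(-2 + I))/7 = -b**2/7 - I*(-2 + I)/7)
-3044 + j(-47, 25) = -3044 + (-1/7*25**2 - 1/7*(-47)**2 + (2/7)*25) = -3044 + (-1/7*625 - 1/7*2209 + 50/7) = -3044 + (-625/7 - 2209/7 + 50/7) = -3044 - 2784/7 = -24092/7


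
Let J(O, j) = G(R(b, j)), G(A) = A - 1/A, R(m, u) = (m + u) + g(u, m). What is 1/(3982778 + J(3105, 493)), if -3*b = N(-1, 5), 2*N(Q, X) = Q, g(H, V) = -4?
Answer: 17610/70145334769 ≈ 2.5105e-7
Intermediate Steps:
N(Q, X) = Q/2
b = 1/6 (b = -(-1)/6 = -1/3*(-1/2) = 1/6 ≈ 0.16667)
R(m, u) = -4 + m + u (R(m, u) = (m + u) - 4 = -4 + m + u)
J(O, j) = -23/6 + j - 1/(-23/6 + j) (J(O, j) = (-4 + 1/6 + j) - 1/(-4 + 1/6 + j) = (-23/6 + j) - 1/(-23/6 + j) = -23/6 + j - 1/(-23/6 + j))
1/(3982778 + J(3105, 493)) = 1/(3982778 + (-36 + (-23 + 6*493)**2)/(6*(-23 + 6*493))) = 1/(3982778 + (-36 + (-23 + 2958)**2)/(6*(-23 + 2958))) = 1/(3982778 + (1/6)*(-36 + 2935**2)/2935) = 1/(3982778 + (1/6)*(1/2935)*(-36 + 8614225)) = 1/(3982778 + (1/6)*(1/2935)*8614189) = 1/(3982778 + 8614189/17610) = 1/(70145334769/17610) = 17610/70145334769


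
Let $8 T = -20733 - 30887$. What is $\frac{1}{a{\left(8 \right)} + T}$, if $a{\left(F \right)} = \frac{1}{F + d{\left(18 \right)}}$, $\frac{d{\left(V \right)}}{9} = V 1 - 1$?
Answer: $- \frac{322}{2077703} \approx -0.00015498$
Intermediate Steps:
$d{\left(V \right)} = -9 + 9 V$ ($d{\left(V \right)} = 9 \left(V 1 - 1\right) = 9 \left(V - 1\right) = 9 \left(-1 + V\right) = -9 + 9 V$)
$T = - \frac{12905}{2}$ ($T = \frac{-20733 - 30887}{8} = \frac{1}{8} \left(-51620\right) = - \frac{12905}{2} \approx -6452.5$)
$a{\left(F \right)} = \frac{1}{153 + F}$ ($a{\left(F \right)} = \frac{1}{F + \left(-9 + 9 \cdot 18\right)} = \frac{1}{F + \left(-9 + 162\right)} = \frac{1}{F + 153} = \frac{1}{153 + F}$)
$\frac{1}{a{\left(8 \right)} + T} = \frac{1}{\frac{1}{153 + 8} - \frac{12905}{2}} = \frac{1}{\frac{1}{161} - \frac{12905}{2}} = \frac{1}{- \frac{2077703}{322}} = - \frac{322}{2077703}$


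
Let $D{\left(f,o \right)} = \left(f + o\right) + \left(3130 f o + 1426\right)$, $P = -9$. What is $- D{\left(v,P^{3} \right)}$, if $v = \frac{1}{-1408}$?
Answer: $- \frac{3263145}{1408} \approx -2317.6$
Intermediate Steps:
$v = - \frac{1}{1408} \approx -0.00071023$
$D{\left(f,o \right)} = 1426 + f + o + 3130 f o$ ($D{\left(f,o \right)} = \left(f + o\right) + \left(3130 f o + 1426\right) = \left(f + o\right) + \left(1426 + 3130 f o\right) = 1426 + f + o + 3130 f o$)
$- D{\left(v,P^{3} \right)} = - (1426 - \frac{1}{1408} + \left(-9\right)^{3} + 3130 \left(- \frac{1}{1408}\right) \left(-9\right)^{3}) = - (1426 - \frac{1}{1408} - 729 + 3130 \left(- \frac{1}{1408}\right) \left(-729\right)) = - (1426 - \frac{1}{1408} - 729 + \frac{1140885}{704}) = \left(-1\right) \frac{3263145}{1408} = - \frac{3263145}{1408}$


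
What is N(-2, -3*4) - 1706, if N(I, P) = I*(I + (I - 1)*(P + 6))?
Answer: -1738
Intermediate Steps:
N(I, P) = I*(I + (-1 + I)*(6 + P))
N(-2, -3*4) - 1706 = -2*(-6 - (-3)*4 + 7*(-2) - (-6)*4) - 1706 = -2*(-6 - 1*(-12) - 14 - 2*(-12)) - 1706 = -2*(-6 + 12 - 14 + 24) - 1706 = -2*16 - 1706 = -32 - 1706 = -1738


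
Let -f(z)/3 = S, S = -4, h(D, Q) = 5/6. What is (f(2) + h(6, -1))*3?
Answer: 77/2 ≈ 38.500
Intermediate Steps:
h(D, Q) = ⅚ (h(D, Q) = 5*(⅙) = ⅚)
f(z) = 12 (f(z) = -3*(-4) = 12)
(f(2) + h(6, -1))*3 = (12 + ⅚)*3 = (77/6)*3 = 77/2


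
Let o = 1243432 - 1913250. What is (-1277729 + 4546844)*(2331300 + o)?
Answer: 5431575728430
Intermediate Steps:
o = -669818
(-1277729 + 4546844)*(2331300 + o) = (-1277729 + 4546844)*(2331300 - 669818) = 3269115*1661482 = 5431575728430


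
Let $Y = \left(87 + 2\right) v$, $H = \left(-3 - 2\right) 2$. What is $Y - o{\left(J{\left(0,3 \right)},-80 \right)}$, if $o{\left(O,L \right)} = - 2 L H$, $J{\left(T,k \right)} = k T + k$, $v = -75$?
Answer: $-5075$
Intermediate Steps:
$H = -10$ ($H = \left(-5\right) 2 = -10$)
$J{\left(T,k \right)} = k + T k$ ($J{\left(T,k \right)} = T k + k = k + T k$)
$o{\left(O,L \right)} = 20 L$ ($o{\left(O,L \right)} = - 2 L \left(-10\right) = 20 L$)
$Y = -6675$ ($Y = \left(87 + 2\right) \left(-75\right) = 89 \left(-75\right) = -6675$)
$Y - o{\left(J{\left(0,3 \right)},-80 \right)} = -6675 - 20 \left(-80\right) = -6675 - -1600 = -6675 + 1600 = -5075$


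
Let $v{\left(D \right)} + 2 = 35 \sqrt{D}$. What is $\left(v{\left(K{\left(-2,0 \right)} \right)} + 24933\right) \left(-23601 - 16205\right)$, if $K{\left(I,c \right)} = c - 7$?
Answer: $-992403386 - 1393210 i \sqrt{7} \approx -9.924 \cdot 10^{8} - 3.6861 \cdot 10^{6} i$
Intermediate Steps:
$K{\left(I,c \right)} = -7 + c$
$v{\left(D \right)} = -2 + 35 \sqrt{D}$
$\left(v{\left(K{\left(-2,0 \right)} \right)} + 24933\right) \left(-23601 - 16205\right) = \left(\left(-2 + 35 \sqrt{-7 + 0}\right) + 24933\right) \left(-23601 - 16205\right) = \left(\left(-2 + 35 \sqrt{-7}\right) + 24933\right) \left(-39806\right) = \left(\left(-2 + 35 i \sqrt{7}\right) + 24933\right) \left(-39806\right) = \left(24931 + 35 i \sqrt{7}\right) \left(-39806\right) = -992403386 - 1393210 i \sqrt{7}$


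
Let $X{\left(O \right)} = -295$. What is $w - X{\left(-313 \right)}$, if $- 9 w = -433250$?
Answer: $\frac{435905}{9} \approx 48434.0$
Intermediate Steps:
$w = \frac{433250}{9}$ ($w = \left(- \frac{1}{9}\right) \left(-433250\right) = \frac{433250}{9} \approx 48139.0$)
$w - X{\left(-313 \right)} = \frac{433250}{9} - -295 = \frac{433250}{9} + 295 = \frac{435905}{9}$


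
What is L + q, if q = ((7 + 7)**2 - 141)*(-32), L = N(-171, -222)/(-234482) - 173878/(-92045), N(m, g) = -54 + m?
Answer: -37945104443079/21582895690 ≈ -1758.1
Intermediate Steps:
L = 40791971321/21582895690 (L = (-54 - 171)/(-234482) - 173878/(-92045) = -225*(-1/234482) - 173878*(-1/92045) = 225/234482 + 173878/92045 = 40791971321/21582895690 ≈ 1.8900)
q = -1760 (q = (14**2 - 141)*(-32) = (196 - 141)*(-32) = 55*(-32) = -1760)
L + q = 40791971321/21582895690 - 1760 = -37945104443079/21582895690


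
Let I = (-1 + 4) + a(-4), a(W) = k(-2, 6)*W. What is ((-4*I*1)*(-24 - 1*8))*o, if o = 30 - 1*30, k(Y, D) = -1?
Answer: 0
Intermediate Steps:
a(W) = -W
o = 0 (o = 30 - 30 = 0)
I = 7 (I = (-1 + 4) - 1*(-4) = 3 + 4 = 7)
((-4*I*1)*(-24 - 1*8))*o = ((-4*7*1)*(-24 - 1*8))*0 = ((-28*1)*(-24 - 8))*0 = -28*(-32)*0 = 896*0 = 0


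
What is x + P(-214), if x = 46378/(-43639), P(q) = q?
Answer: -9385124/43639 ≈ -215.06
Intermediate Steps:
x = -46378/43639 (x = 46378*(-1/43639) = -46378/43639 ≈ -1.0628)
x + P(-214) = -46378/43639 - 214 = -9385124/43639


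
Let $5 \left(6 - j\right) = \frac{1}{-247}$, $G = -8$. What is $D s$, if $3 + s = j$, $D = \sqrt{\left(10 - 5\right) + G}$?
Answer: $\frac{3706 i \sqrt{3}}{1235} \approx 5.1976 i$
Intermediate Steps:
$j = \frac{7411}{1235}$ ($j = 6 - \frac{1}{5 \left(-247\right)} = 6 - - \frac{1}{1235} = 6 + \frac{1}{1235} = \frac{7411}{1235} \approx 6.0008$)
$D = i \sqrt{3}$ ($D = \sqrt{\left(10 - 5\right) - 8} = \sqrt{5 - 8} = \sqrt{-3} = i \sqrt{3} \approx 1.732 i$)
$s = \frac{3706}{1235}$ ($s = -3 + \frac{7411}{1235} = \frac{3706}{1235} \approx 3.0008$)
$D s = i \sqrt{3} \cdot \frac{3706}{1235} = \frac{3706 i \sqrt{3}}{1235}$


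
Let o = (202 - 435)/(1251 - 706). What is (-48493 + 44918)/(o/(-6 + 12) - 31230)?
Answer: 11690250/102122333 ≈ 0.11447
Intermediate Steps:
o = -233/545 ≈ -0.42752
(-48493 + 44918)/(o/(-6 + 12) - 31230) = (-48493 + 44918)/(-233/(545*(-6 + 12)) - 31230) = -3575/(-233/545/6 - 31230) = -3575/(-233/545*1/6 - 31230) = -3575/(-233/3270 - 31230) = -3575/(-102122333/3270) = -3575*(-3270/102122333) = 11690250/102122333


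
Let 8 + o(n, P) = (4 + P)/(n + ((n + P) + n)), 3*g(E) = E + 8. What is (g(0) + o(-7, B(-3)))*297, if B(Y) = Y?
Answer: -12771/8 ≈ -1596.4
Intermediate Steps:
g(E) = 8/3 + E/3 (g(E) = (E + 8)/3 = (8 + E)/3 = 8/3 + E/3)
o(n, P) = -8 + (4 + P)/(P + 3*n) (o(n, P) = -8 + (4 + P)/(n + ((n + P) + n)) = -8 + (4 + P)/(n + ((P + n) + n)) = -8 + (4 + P)/(n + (P + 2*n)) = -8 + (4 + P)/(P + 3*n))
(g(0) + o(-7, B(-3)))*297 = ((8/3 + (⅓)*0) + (4 - 24*(-7) - 7*(-3))/(-3 + 3*(-7)))*297 = ((8/3 + 0) + (4 + 168 + 21)/(-3 - 21))*297 = (8/3 + 193/(-24))*297 = (8/3 - 1/24*193)*297 = (8/3 - 193/24)*297 = -43/8*297 = -12771/8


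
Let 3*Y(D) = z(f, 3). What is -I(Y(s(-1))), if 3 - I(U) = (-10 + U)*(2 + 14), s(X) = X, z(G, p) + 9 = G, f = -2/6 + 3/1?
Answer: -1771/9 ≈ -196.78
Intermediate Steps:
f = 8/3 (f = -2*1/6 + 3*1 = -1/3 + 3 = 8/3 ≈ 2.6667)
z(G, p) = -9 + G
Y(D) = -19/9 (Y(D) = (-9 + 8/3)/3 = (1/3)*(-19/3) = -19/9)
I(U) = 163 - 16*U (I(U) = 3 - (-10 + U)*(2 + 14) = 3 - (-10 + U)*16 = 3 - (-160 + 16*U) = 3 + (160 - 16*U) = 163 - 16*U)
-I(Y(s(-1))) = -(163 - 16*(-19/9)) = -(163 + 304/9) = -1*1771/9 = -1771/9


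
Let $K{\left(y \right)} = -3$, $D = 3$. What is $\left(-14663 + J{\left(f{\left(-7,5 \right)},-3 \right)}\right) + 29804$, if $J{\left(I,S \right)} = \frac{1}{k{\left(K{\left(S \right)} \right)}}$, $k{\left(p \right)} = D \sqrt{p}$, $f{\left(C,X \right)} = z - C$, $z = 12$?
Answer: $15141 - \frac{i \sqrt{3}}{9} \approx 15141.0 - 0.19245 i$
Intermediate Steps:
$f{\left(C,X \right)} = 12 - C$
$k{\left(p \right)} = 3 \sqrt{p}$
$J{\left(I,S \right)} = - \frac{i \sqrt{3}}{9}$ ($J{\left(I,S \right)} = \frac{1}{3 \sqrt{-3}} = \frac{1}{3 i \sqrt{3}} = - \frac{i \sqrt{3}}{9}$)
$\left(-14663 + J{\left(f{\left(-7,5 \right)},-3 \right)}\right) + 29804 = \left(-14663 - \frac{i \sqrt{3}}{9}\right) + 29804 = 15141 - \frac{i \sqrt{3}}{9}$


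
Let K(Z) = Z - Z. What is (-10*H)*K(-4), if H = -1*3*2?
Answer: 0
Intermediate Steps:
K(Z) = 0
H = -6 (H = -3*2 = -6)
(-10*H)*K(-4) = -10*(-6)*0 = 60*0 = 0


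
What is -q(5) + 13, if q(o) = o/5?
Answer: 12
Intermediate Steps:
q(o) = o/5 (q(o) = o*(⅕) = o/5)
-q(5) + 13 = -5/5 + 13 = -1*1 + 13 = -1 + 13 = 12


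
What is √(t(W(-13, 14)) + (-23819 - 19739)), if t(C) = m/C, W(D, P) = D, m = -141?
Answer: I*√7359469/13 ≈ 208.68*I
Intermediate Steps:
t(C) = -141/C
√(t(W(-13, 14)) + (-23819 - 19739)) = √(-141/(-13) + (-23819 - 19739)) = √(-141*(-1/13) - 43558) = √(141/13 - 43558) = √(-566113/13) = I*√7359469/13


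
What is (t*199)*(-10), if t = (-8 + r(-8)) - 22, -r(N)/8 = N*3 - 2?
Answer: -354220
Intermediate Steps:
r(N) = 16 - 24*N (r(N) = -8*(N*3 - 2) = -8*(3*N - 2) = -8*(-2 + 3*N) = 16 - 24*N)
t = 178 (t = (-8 + (16 - 24*(-8))) - 22 = (-8 + (16 + 192)) - 22 = (-8 + 208) - 22 = 200 - 22 = 178)
(t*199)*(-10) = (178*199)*(-10) = 35422*(-10) = -354220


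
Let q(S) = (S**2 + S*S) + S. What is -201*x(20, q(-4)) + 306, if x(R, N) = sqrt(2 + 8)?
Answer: 306 - 201*sqrt(10) ≈ -329.62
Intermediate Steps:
q(S) = S + 2*S**2 (q(S) = (S**2 + S**2) + S = 2*S**2 + S = S + 2*S**2)
x(R, N) = sqrt(10)
-201*x(20, q(-4)) + 306 = -201*sqrt(10) + 306 = 306 - 201*sqrt(10)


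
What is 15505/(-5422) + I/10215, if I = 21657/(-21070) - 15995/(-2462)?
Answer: -2053626306261637/718274547292050 ≈ -2.8591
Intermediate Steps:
I = 70923779/12968585 (I = 21657*(-1/21070) - 15995*(-1/2462) = -21657/21070 + 15995/2462 = 70923779/12968585 ≈ 5.4689)
15505/(-5422) + I/10215 = 15505/(-5422) + (70923779/12968585)/10215 = 15505*(-1/5422) + (70923779/12968585)*(1/10215) = -15505/5422 + 70923779/132474095775 = -2053626306261637/718274547292050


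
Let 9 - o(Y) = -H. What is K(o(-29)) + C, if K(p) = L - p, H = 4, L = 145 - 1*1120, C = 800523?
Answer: 799535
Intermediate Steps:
L = -975 (L = 145 - 1120 = -975)
o(Y) = 13 (o(Y) = 9 - (-1)*4 = 9 - 1*(-4) = 9 + 4 = 13)
K(p) = -975 - p
K(o(-29)) + C = (-975 - 1*13) + 800523 = (-975 - 13) + 800523 = -988 + 800523 = 799535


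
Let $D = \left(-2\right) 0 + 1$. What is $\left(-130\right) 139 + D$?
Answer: $-18069$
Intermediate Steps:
$D = 1$ ($D = 0 + 1 = 1$)
$\left(-130\right) 139 + D = \left(-130\right) 139 + 1 = -18070 + 1 = -18069$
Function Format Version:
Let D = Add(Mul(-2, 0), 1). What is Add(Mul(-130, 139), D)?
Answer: -18069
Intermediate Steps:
D = 1 (D = Add(0, 1) = 1)
Add(Mul(-130, 139), D) = Add(Mul(-130, 139), 1) = Add(-18070, 1) = -18069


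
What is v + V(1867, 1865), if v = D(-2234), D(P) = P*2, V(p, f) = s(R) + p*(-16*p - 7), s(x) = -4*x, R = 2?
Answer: -55788569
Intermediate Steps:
V(p, f) = -8 + p*(-7 - 16*p) (V(p, f) = -4*2 + p*(-16*p - 7) = -8 + p*(-7 - 16*p))
D(P) = 2*P
v = -4468 (v = 2*(-2234) = -4468)
v + V(1867, 1865) = -4468 + (-8 - 16*1867**2 - 7*1867) = -4468 + (-8 - 16*3485689 - 13069) = -4468 + (-8 - 55771024 - 13069) = -4468 - 55784101 = -55788569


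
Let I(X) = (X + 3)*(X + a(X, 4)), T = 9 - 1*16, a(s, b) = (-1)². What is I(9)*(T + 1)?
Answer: -720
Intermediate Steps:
a(s, b) = 1
T = -7 (T = 9 - 16 = -7)
I(X) = (1 + X)*(3 + X) (I(X) = (X + 3)*(X + 1) = (3 + X)*(1 + X) = (1 + X)*(3 + X))
I(9)*(T + 1) = (3 + 9² + 4*9)*(-7 + 1) = (3 + 81 + 36)*(-6) = 120*(-6) = -720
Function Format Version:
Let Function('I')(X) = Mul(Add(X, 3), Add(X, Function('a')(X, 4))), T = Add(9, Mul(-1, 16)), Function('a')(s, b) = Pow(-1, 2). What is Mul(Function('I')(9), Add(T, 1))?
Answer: -720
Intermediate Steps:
Function('a')(s, b) = 1
T = -7 (T = Add(9, -16) = -7)
Function('I')(X) = Mul(Add(1, X), Add(3, X)) (Function('I')(X) = Mul(Add(X, 3), Add(X, 1)) = Mul(Add(3, X), Add(1, X)) = Mul(Add(1, X), Add(3, X)))
Mul(Function('I')(9), Add(T, 1)) = Mul(Add(3, Pow(9, 2), Mul(4, 9)), Add(-7, 1)) = Mul(Add(3, 81, 36), -6) = Mul(120, -6) = -720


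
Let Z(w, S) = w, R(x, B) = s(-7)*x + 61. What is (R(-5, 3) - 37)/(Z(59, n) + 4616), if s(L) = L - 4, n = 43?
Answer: 79/4675 ≈ 0.016898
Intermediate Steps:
s(L) = -4 + L
R(x, B) = 61 - 11*x (R(x, B) = (-4 - 7)*x + 61 = -11*x + 61 = 61 - 11*x)
(R(-5, 3) - 37)/(Z(59, n) + 4616) = ((61 - 11*(-5)) - 37)/(59 + 4616) = ((61 + 55) - 37)/4675 = (116 - 37)*(1/4675) = 79*(1/4675) = 79/4675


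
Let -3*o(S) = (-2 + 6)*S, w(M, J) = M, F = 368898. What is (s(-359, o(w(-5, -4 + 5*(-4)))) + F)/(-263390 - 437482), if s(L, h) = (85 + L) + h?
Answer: -276473/525654 ≈ -0.52596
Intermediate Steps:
o(S) = -4*S/3 (o(S) = -(-2 + 6)*S/3 = -4*S/3)
s(L, h) = 85 + L + h
(s(-359, o(w(-5, -4 + 5*(-4)))) + F)/(-263390 - 437482) = ((85 - 359 - 4/3*(-5)) + 368898)/(-263390 - 437482) = ((85 - 359 + 20/3) + 368898)/(-700872) = (-802/3 + 368898)*(-1/700872) = (1105892/3)*(-1/700872) = -276473/525654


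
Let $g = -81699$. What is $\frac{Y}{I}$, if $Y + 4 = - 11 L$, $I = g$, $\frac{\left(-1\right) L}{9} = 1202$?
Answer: $- \frac{118994}{81699} \approx -1.4565$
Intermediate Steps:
$L = -10818$ ($L = \left(-9\right) 1202 = -10818$)
$I = -81699$
$Y = 118994$ ($Y = -4 - -118998 = -4 + 118998 = 118994$)
$\frac{Y}{I} = \frac{118994}{-81699} = 118994 \left(- \frac{1}{81699}\right) = - \frac{118994}{81699}$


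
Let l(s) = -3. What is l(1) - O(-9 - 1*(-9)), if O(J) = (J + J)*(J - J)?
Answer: -3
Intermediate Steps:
O(J) = 0 (O(J) = (2*J)*0 = 0)
l(1) - O(-9 - 1*(-9)) = -3 - 1*0 = -3 + 0 = -3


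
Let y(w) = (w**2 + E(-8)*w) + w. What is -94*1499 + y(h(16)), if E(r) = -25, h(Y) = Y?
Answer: -141034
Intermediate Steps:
y(w) = w**2 - 24*w (y(w) = (w**2 - 25*w) + w = w**2 - 24*w)
-94*1499 + y(h(16)) = -94*1499 + 16*(-24 + 16) = -140906 + 16*(-8) = -140906 - 128 = -141034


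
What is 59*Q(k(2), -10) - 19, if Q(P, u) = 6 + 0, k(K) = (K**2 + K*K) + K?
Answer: 335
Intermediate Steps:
k(K) = K + 2*K**2 (k(K) = (K**2 + K**2) + K = 2*K**2 + K = K + 2*K**2)
Q(P, u) = 6
59*Q(k(2), -10) - 19 = 59*6 - 19 = 354 - 19 = 335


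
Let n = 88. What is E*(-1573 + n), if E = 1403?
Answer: -2083455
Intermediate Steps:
E*(-1573 + n) = 1403*(-1573 + 88) = 1403*(-1485) = -2083455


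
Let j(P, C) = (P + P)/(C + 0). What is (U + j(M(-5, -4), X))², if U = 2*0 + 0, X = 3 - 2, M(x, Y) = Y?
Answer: 64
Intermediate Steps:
X = 1
j(P, C) = 2*P/C (j(P, C) = (2*P)/C = 2*P/C)
U = 0 (U = 0 + 0 = 0)
(U + j(M(-5, -4), X))² = (0 + 2*(-4)/1)² = (0 + 2*(-4)*1)² = (0 - 8)² = (-8)² = 64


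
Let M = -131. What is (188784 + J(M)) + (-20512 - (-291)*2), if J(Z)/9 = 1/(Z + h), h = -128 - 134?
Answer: 22119871/131 ≈ 1.6885e+5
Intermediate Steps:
h = -262
J(Z) = 9/(-262 + Z) (J(Z) = 9/(Z - 262) = 9/(-262 + Z))
(188784 + J(M)) + (-20512 - (-291)*2) = (188784 + 9/(-262 - 131)) + (-20512 - (-291)*2) = (188784 + 9/(-393)) + (-20512 - 1*(-582)) = (188784 + 9*(-1/393)) + (-20512 + 582) = (188784 - 3/131) - 19930 = 24730701/131 - 19930 = 22119871/131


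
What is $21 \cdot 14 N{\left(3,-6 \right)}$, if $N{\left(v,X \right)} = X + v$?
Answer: $-882$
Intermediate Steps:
$21 \cdot 14 N{\left(3,-6 \right)} = 21 \cdot 14 \left(-6 + 3\right) = 294 \left(-3\right) = -882$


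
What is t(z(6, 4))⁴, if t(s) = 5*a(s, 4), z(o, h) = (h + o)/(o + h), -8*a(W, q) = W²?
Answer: 625/4096 ≈ 0.15259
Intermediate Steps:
a(W, q) = -W²/8
z(o, h) = 1 (z(o, h) = (h + o)/(h + o) = 1)
t(s) = -5*s²/8 (t(s) = 5*(-s²/8) = -5*s²/8)
t(z(6, 4))⁴ = (-5/8*1²)⁴ = (-5/8*1)⁴ = (-5/8)⁴ = 625/4096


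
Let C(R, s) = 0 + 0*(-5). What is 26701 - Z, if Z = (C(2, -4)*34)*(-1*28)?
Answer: 26701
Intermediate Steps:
C(R, s) = 0 (C(R, s) = 0 + 0 = 0)
Z = 0 (Z = (0*34)*(-1*28) = 0*(-28) = 0)
26701 - Z = 26701 - 1*0 = 26701 + 0 = 26701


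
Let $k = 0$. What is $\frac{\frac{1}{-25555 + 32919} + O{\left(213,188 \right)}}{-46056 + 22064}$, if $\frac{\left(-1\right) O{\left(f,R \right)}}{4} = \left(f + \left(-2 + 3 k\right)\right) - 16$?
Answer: $\frac{5743919}{176677088} \approx 0.032511$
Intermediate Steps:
$O{\left(f,R \right)} = 72 - 4 f$ ($O{\left(f,R \right)} = - 4 \left(\left(f + \left(-2 + 3 \cdot 0\right)\right) - 16\right) = - 4 \left(\left(f + \left(-2 + 0\right)\right) - 16\right) = - 4 \left(\left(f - 2\right) - 16\right) = - 4 \left(\left(-2 + f\right) - 16\right) = - 4 \left(-18 + f\right) = 72 - 4 f$)
$\frac{\frac{1}{-25555 + 32919} + O{\left(213,188 \right)}}{-46056 + 22064} = \frac{\frac{1}{-25555 + 32919} + \left(72 - 852\right)}{-46056 + 22064} = \frac{\frac{1}{7364} + \left(72 - 852\right)}{-23992} = \left(\frac{1}{7364} - 780\right) \left(- \frac{1}{23992}\right) = \left(- \frac{5743919}{7364}\right) \left(- \frac{1}{23992}\right) = \frac{5743919}{176677088}$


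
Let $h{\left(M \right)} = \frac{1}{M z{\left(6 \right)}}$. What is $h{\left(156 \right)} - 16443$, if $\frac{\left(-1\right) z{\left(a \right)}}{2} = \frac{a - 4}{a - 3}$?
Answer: $- \frac{3420145}{208} \approx -16443.0$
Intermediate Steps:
$z{\left(a \right)} = - \frac{2 \left(-4 + a\right)}{-3 + a}$ ($z{\left(a \right)} = - 2 \frac{a - 4}{a - 3} = - 2 \frac{-4 + a}{-3 + a} = - \frac{2 \left(-4 + a\right)}{-3 + a}$)
$h{\left(M \right)} = - \frac{3}{4 M}$ ($h{\left(M \right)} = \frac{1}{M \frac{2 \left(4 - 6\right)}{-3 + 6}} = \frac{1}{M \frac{2 \left(4 - 6\right)}{3}} = \frac{1}{M 2 \cdot \frac{1}{3} \left(-2\right)} = \frac{1}{M \left(- \frac{4}{3}\right)} = \frac{1}{\left(- \frac{4}{3}\right) M} = - \frac{3}{4 M}$)
$h{\left(156 \right)} - 16443 = - \frac{3}{4 \cdot 156} - 16443 = \left(- \frac{3}{4}\right) \frac{1}{156} - 16443 = - \frac{1}{208} - 16443 = - \frac{3420145}{208}$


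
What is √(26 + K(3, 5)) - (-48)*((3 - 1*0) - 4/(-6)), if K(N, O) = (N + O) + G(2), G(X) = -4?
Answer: 176 + √30 ≈ 181.48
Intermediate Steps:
K(N, O) = -4 + N + O (K(N, O) = (N + O) - 4 = -4 + N + O)
√(26 + K(3, 5)) - (-48)*((3 - 1*0) - 4/(-6)) = √(26 + (-4 + 3 + 5)) - (-48)*((3 - 1*0) - 4/(-6)) = √(26 + 4) - (-48)*((3 + 0) - 4*(-⅙)) = √30 - (-48)*(3 + ⅔) = √30 - (-48)*11/3 = √30 - 24*(-22/3) = √30 + 176 = 176 + √30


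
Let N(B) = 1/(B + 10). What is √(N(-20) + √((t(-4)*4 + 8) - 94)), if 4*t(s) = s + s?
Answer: √(-10 + 100*I*√94)/10 ≈ 2.1904 + 2.2131*I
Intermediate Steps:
t(s) = s/2 (t(s) = (s + s)/4 = (2*s)/4 = s/2)
N(B) = 1/(10 + B)
√(N(-20) + √((t(-4)*4 + 8) - 94)) = √(1/(10 - 20) + √((((½)*(-4))*4 + 8) - 94)) = √(1/(-10) + √((-2*4 + 8) - 94)) = √(-⅒ + √((-8 + 8) - 94)) = √(-⅒ + √(0 - 94)) = √(-⅒ + √(-94)) = √(-⅒ + I*√94)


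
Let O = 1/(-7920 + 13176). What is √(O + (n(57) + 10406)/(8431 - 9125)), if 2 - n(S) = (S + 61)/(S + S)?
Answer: I*√500188236237862/5775468 ≈ 3.8724*I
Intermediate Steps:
n(S) = 2 - (61 + S)/(2*S) (n(S) = 2 - (S + 61)/(S + S) = 2 - (61 + S)/(2*S))
O = 1/5256 ≈ 0.00019026
√(O + (n(57) + 10406)/(8431 - 9125)) = √(1/5256 + ((½)*(-61 + 3*57)/57 + 10406)/(8431 - 9125)) = √(1/5256 + ((½)*(1/57)*(-61 + 171) + 10406)/(-694)) = √(1/5256 + ((½)*(1/57)*110 + 10406)*(-1/694)) = √(1/5256 + (55/57 + 10406)*(-1/694)) = √(1/5256 + (593197/57)*(-1/694)) = √(1/5256 - 593197/39558) = √(-519633979/34652808) = I*√500188236237862/5775468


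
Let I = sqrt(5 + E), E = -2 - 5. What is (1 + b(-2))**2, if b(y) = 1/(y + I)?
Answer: (sqrt(2) - I/2)/(I + 2*sqrt(2)) ≈ 0.38889 - 0.31427*I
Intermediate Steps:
E = -7
I = I*sqrt(2) (I = sqrt(5 - 7) = sqrt(-2) = I*sqrt(2) ≈ 1.4142*I)
b(y) = 1/(y + I*sqrt(2))
(1 + b(-2))**2 = (1 + 1/(-2 + I*sqrt(2)))**2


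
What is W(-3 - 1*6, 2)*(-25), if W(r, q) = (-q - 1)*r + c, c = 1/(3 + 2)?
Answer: -680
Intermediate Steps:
c = ⅕ (c = 1/5 = ⅕ ≈ 0.20000)
W(r, q) = ⅕ + r*(-1 - q) (W(r, q) = (-q - 1)*r + ⅕ = (-1 - q)*r + ⅕ = r*(-1 - q) + ⅕ = ⅕ + r*(-1 - q))
W(-3 - 1*6, 2)*(-25) = (⅕ - (-3 - 1*6) - 1*2*(-3 - 1*6))*(-25) = (⅕ - (-3 - 6) - 1*2*(-3 - 6))*(-25) = (⅕ - 1*(-9) - 1*2*(-9))*(-25) = (⅕ + 9 + 18)*(-25) = (136/5)*(-25) = -680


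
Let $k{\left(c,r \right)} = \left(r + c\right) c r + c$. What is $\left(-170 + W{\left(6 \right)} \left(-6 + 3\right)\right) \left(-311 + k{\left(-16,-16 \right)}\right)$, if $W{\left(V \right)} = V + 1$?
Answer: $1627129$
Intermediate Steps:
$W{\left(V \right)} = 1 + V$
$k{\left(c,r \right)} = c + c r \left(c + r\right)$ ($k{\left(c,r \right)} = \left(c + r\right) c r + c = c \left(c + r\right) r + c = c r \left(c + r\right) + c = c + c r \left(c + r\right)$)
$\left(-170 + W{\left(6 \right)} \left(-6 + 3\right)\right) \left(-311 + k{\left(-16,-16 \right)}\right) = \left(-170 + \left(1 + 6\right) \left(-6 + 3\right)\right) \left(-311 - 16 \left(1 + \left(-16\right)^{2} - -256\right)\right) = \left(-170 + 7 \left(-3\right)\right) \left(-311 - 16 \left(1 + 256 + 256\right)\right) = \left(-170 - 21\right) \left(-311 - 8208\right) = - 191 \left(-311 - 8208\right) = \left(-191\right) \left(-8519\right) = 1627129$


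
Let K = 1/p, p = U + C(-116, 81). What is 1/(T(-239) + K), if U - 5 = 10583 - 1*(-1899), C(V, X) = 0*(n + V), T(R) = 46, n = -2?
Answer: 12487/574403 ≈ 0.021739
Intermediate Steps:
C(V, X) = 0 (C(V, X) = 0*(-2 + V) = 0)
U = 12487 (U = 5 + (10583 - 1*(-1899)) = 5 + (10583 + 1899) = 5 + 12482 = 12487)
p = 12487 (p = 12487 + 0 = 12487)
K = 1/12487 ≈ 8.0083e-5
1/(T(-239) + K) = 1/(46 + 1/12487) = 1/(574403/12487) = 12487/574403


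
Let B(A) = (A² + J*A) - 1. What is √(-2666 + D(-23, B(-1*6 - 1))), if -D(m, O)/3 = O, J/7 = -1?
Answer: I*√2957 ≈ 54.378*I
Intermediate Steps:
J = -7 (J = 7*(-1) = -7)
B(A) = -1 + A² - 7*A (B(A) = (A² - 7*A) - 1 = -1 + A² - 7*A)
D(m, O) = -3*O
√(-2666 + D(-23, B(-1*6 - 1))) = √(-2666 - 3*(-1 + (-1*6 - 1)² - 7*(-1*6 - 1))) = √(-2666 - 3*(-1 + (-6 - 1)² - 7*(-6 - 1))) = √(-2666 - 3*(-1 + (-7)² - 7*(-7))) = √(-2666 - 3*(-1 + 49 + 49)) = √(-2666 - 3*97) = √(-2666 - 291) = √(-2957) = I*√2957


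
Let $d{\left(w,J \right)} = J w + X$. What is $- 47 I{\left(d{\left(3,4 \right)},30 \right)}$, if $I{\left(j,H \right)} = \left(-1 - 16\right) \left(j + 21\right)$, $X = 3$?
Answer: $28764$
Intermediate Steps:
$d{\left(w,J \right)} = 3 + J w$ ($d{\left(w,J \right)} = J w + 3 = 3 + J w$)
$I{\left(j,H \right)} = -357 - 17 j$ ($I{\left(j,H \right)} = - 17 \left(21 + j\right) = -357 - 17 j$)
$- 47 I{\left(d{\left(3,4 \right)},30 \right)} = - 47 \left(-357 - 17 \left(3 + 4 \cdot 3\right)\right) = - 47 \left(-357 - 17 \left(3 + 12\right)\right) = - 47 \left(-357 - 255\right) = \left(-47\right) \left(-612\right) = 28764$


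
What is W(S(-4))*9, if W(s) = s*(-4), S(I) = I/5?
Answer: 144/5 ≈ 28.800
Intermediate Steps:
S(I) = I/5 (S(I) = I*(⅕) = I/5)
W(s) = -4*s
W(S(-4))*9 = -4*(-4)/5*9 = -4*(-⅘)*9 = (16/5)*9 = 144/5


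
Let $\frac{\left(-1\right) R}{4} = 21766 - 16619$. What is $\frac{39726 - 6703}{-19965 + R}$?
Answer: $- \frac{33023}{40553} \approx -0.81432$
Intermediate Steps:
$R = -20588$ ($R = - 4 \left(21766 - 16619\right) = \left(-4\right) 5147 = -20588$)
$\frac{39726 - 6703}{-19965 + R} = \frac{39726 - 6703}{-19965 - 20588} = \frac{33023}{-40553} = 33023 \left(- \frac{1}{40553}\right) = - \frac{33023}{40553}$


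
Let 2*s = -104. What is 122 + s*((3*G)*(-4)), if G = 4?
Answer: 2618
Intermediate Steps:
s = -52 (s = (½)*(-104) = -52)
122 + s*((3*G)*(-4)) = 122 - 52*3*4*(-4) = 122 - 624*(-4) = 122 - 52*(-48) = 122 + 2496 = 2618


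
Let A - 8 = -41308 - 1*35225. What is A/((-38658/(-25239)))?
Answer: -643804825/12886 ≈ -49962.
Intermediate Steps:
A = -76525 (A = 8 + (-41308 - 1*35225) = 8 + (-41308 - 35225) = 8 - 76533 = -76525)
A/((-38658/(-25239))) = -76525/((-38658/(-25239))) = -76525/((-38658*(-1/25239))) = -76525/12886/8413 = -76525*8413/12886 = -643804825/12886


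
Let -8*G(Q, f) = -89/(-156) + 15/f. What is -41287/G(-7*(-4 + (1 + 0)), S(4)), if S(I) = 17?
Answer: 875944992/3853 ≈ 2.2734e+5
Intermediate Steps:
G(Q, f) = -89/1248 - 15/(8*f) (G(Q, f) = -(-89/(-156) + 15/f)/8 = -(-89*(-1/156) + 15/f)/8 = -(89/156 + 15/f)/8 = -89/1248 - 15/(8*f))
-41287/G(-7*(-4 + (1 + 0)), S(4)) = -41287*21216/(-2340 - 89*17) = -41287*21216/(-2340 - 1513) = -41287/((1/1248)*(1/17)*(-3853)) = -41287/(-3853/21216) = -41287*(-21216/3853) = 875944992/3853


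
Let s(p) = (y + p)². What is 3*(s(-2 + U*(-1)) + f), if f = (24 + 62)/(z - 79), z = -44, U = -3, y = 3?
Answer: 1882/41 ≈ 45.902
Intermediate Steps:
f = -86/123 (f = (24 + 62)/(-44 - 79) = 86/(-123) = 86*(-1/123) = -86/123 ≈ -0.69919)
s(p) = (3 + p)²
3*(s(-2 + U*(-1)) + f) = 3*((3 + (-2 - 3*(-1)))² - 86/123) = 3*((3 + (-2 + 3))² - 86/123) = 3*((3 + 1)² - 86/123) = 3*(4² - 86/123) = 3*(16 - 86/123) = 3*(1882/123) = 1882/41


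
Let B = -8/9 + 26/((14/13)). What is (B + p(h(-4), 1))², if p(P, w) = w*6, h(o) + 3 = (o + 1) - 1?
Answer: 3396649/3969 ≈ 855.79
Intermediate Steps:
h(o) = -3 + o (h(o) = -3 + ((o + 1) - 1) = -3 + ((1 + o) - 1) = -3 + o)
B = 1465/63 (B = -8*⅑ + 26/((14*(1/13))) = -8/9 + 26/(14/13) = -8/9 + 26*(13/14) = -8/9 + 169/7 = 1465/63 ≈ 23.254)
p(P, w) = 6*w
(B + p(h(-4), 1))² = (1465/63 + 6*1)² = (1465/63 + 6)² = (1843/63)² = 3396649/3969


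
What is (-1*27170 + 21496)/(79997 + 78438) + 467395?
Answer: 74051721151/158435 ≈ 4.6740e+5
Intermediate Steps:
(-1*27170 + 21496)/(79997 + 78438) + 467395 = (-27170 + 21496)/158435 + 467395 = -5674*1/158435 + 467395 = -5674/158435 + 467395 = 74051721151/158435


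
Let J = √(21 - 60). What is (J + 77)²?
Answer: (77 + I*√39)² ≈ 5890.0 + 961.73*I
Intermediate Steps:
J = I*√39 (J = √(-39) = I*√39 ≈ 6.245*I)
(J + 77)² = (I*√39 + 77)² = (77 + I*√39)²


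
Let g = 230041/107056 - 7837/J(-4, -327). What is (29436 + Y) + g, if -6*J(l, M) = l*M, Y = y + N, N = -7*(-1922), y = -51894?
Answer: -104624039011/11669104 ≈ -8965.9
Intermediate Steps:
N = 13454
Y = -38440 (Y = -51894 + 13454 = -38440)
J(l, M) = -M*l/6 (J(l, M) = -l*M/6 = -M*l/6)
g = 444573405/11669104 (g = 230041/107056 - 7837/((-1/6*(-327)*(-4))) = 230041*(1/107056) - 7837/(-218) = 230041/107056 - 7837*(-1/218) = 230041/107056 + 7837/218 = 444573405/11669104 ≈ 38.098)
(29436 + Y) + g = (29436 - 38440) + 444573405/11669104 = -9004 + 444573405/11669104 = -104624039011/11669104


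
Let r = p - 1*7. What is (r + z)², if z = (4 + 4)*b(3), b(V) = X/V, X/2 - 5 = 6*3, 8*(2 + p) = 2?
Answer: 1868689/144 ≈ 12977.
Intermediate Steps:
p = -7/4 (p = -2 + (⅛)*2 = -2 + ¼ = -7/4 ≈ -1.7500)
X = 46 (X = 10 + 2*(6*3) = 10 + 2*18 = 10 + 36 = 46)
b(V) = 46/V
r = -35/4 (r = -7/4 - 1*7 = -7/4 - 7 = -35/4 ≈ -8.7500)
z = 368/3 (z = (4 + 4)*(46/3) = 8*(46*(⅓)) = 8*(46/3) = 368/3 ≈ 122.67)
(r + z)² = (-35/4 + 368/3)² = (1367/12)² = 1868689/144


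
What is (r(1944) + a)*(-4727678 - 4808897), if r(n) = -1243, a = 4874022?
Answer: -46469622391925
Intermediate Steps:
(r(1944) + a)*(-4727678 - 4808897) = (-1243 + 4874022)*(-4727678 - 4808897) = 4872779*(-9536575) = -46469622391925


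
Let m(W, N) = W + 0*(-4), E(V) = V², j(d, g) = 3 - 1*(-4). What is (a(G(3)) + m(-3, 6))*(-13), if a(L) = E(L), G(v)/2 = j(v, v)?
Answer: -2509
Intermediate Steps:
j(d, g) = 7 (j(d, g) = 3 + 4 = 7)
m(W, N) = W (m(W, N) = W + 0 = W)
G(v) = 14 (G(v) = 2*7 = 14)
a(L) = L²
(a(G(3)) + m(-3, 6))*(-13) = (14² - 3)*(-13) = (196 - 3)*(-13) = 193*(-13) = -2509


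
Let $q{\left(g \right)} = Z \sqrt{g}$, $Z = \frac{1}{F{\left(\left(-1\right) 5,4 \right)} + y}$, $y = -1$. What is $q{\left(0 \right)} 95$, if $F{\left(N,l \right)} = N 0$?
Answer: $0$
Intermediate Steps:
$F{\left(N,l \right)} = 0$
$Z = -1$ ($Z = \frac{1}{0 - 1} = \frac{1}{-1} = -1$)
$q{\left(g \right)} = - \sqrt{g}$
$q{\left(0 \right)} 95 = - \sqrt{0} \cdot 95 = \left(-1\right) 0 \cdot 95 = 0 \cdot 95 = 0$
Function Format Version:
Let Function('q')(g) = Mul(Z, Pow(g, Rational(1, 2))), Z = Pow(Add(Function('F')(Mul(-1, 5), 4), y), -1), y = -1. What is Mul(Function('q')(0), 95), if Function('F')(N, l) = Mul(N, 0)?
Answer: 0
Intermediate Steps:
Function('F')(N, l) = 0
Z = -1 (Z = Pow(Add(0, -1), -1) = Pow(-1, -1) = -1)
Function('q')(g) = Mul(-1, Pow(g, Rational(1, 2)))
Mul(Function('q')(0), 95) = Mul(Mul(-1, Pow(0, Rational(1, 2))), 95) = Mul(Mul(-1, 0), 95) = Mul(0, 95) = 0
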